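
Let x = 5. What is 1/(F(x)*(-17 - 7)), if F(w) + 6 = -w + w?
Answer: 1/144 ≈ 0.0069444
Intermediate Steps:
F(w) = -6 (F(w) = -6 + (-w + w) = -6 + 0 = -6)
1/(F(x)*(-17 - 7)) = 1/(-6*(-17 - 7)) = 1/(-6*(-24)) = 1/144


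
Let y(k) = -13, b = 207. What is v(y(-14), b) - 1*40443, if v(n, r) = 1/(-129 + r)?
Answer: -3154553/78 ≈ -40443.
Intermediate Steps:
v(y(-14), b) - 1*40443 = 1/(-129 + 207) - 1*40443 = 1/78 - 40443 = -3154553/78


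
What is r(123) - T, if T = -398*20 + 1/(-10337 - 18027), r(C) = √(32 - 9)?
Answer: 225777441/28364 + √23 ≈ 7964.8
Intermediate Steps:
r(C) = √23
T = -225777441/28364 (T = -7960 + 1/(-28364) = -7960 - 1/28364 = -225777441/28364 ≈ -7960.0)
r(123) - T = √23 - 1*(-225777441/28364) = √23 + 225777441/28364 = 225777441/28364 + √23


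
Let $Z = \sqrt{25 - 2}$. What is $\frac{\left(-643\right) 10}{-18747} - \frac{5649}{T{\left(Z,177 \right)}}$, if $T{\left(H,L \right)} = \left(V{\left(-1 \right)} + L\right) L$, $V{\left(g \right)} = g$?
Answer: $\frac{31468519}{194668848} \approx 0.16165$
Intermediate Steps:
$Z = \sqrt{23} \approx 4.7958$
$T{\left(H,L \right)} = L \left(-1 + L\right)$ ($T{\left(H,L \right)} = \left(-1 + L\right) L = L \left(-1 + L\right)$)
$\frac{\left(-643\right) 10}{-18747} - \frac{5649}{T{\left(Z,177 \right)}} = \frac{\left(-643\right) 10}{-18747} - \frac{5649}{177 \left(-1 + 177\right)} = \left(-6430\right) \left(- \frac{1}{18747}\right) - \frac{5649}{177 \cdot 176} = \frac{6430}{18747} - \frac{5649}{31152} = \frac{6430}{18747} - \frac{1883}{10384} = \frac{31468519}{194668848}$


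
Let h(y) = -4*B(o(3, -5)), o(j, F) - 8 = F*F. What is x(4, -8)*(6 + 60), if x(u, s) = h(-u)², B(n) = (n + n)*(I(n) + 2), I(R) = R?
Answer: 5634921600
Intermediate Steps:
o(j, F) = 8 + F² (o(j, F) = 8 + F*F = 8 + F²)
B(n) = 2*n*(2 + n) (B(n) = (n + n)*(n + 2) = (2*n)*(2 + n) = 2*n*(2 + n))
h(y) = -9240 (h(y) = -8*(8 + (-5)²)*(2 + (8 + (-5)²)) = -8*(8 + 25)*(2 + (8 + 25)) = -8*33*(2 + 33) = -8*33*35 = -4*2310 = -9240)
x(u, s) = 85377600 (x(u, s) = (-9240)² = 85377600)
x(4, -8)*(6 + 60) = 85377600*(6 + 60) = 85377600*66 = 5634921600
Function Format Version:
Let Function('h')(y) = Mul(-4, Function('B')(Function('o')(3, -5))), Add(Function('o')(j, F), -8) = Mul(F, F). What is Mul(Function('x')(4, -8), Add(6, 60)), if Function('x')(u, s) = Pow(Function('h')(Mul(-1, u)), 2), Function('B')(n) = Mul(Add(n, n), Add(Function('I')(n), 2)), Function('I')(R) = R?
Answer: 5634921600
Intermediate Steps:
Function('o')(j, F) = Add(8, Pow(F, 2)) (Function('o')(j, F) = Add(8, Mul(F, F)) = Add(8, Pow(F, 2)))
Function('B')(n) = Mul(2, n, Add(2, n)) (Function('B')(n) = Mul(Add(n, n), Add(n, 2)) = Mul(Mul(2, n), Add(2, n)) = Mul(2, n, Add(2, n)))
Function('h')(y) = -9240 (Function('h')(y) = Mul(-4, Mul(2, Add(8, Pow(-5, 2)), Add(2, Add(8, Pow(-5, 2))))) = Mul(-4, Mul(2, Add(8, 25), Add(2, Add(8, 25)))) = Mul(-4, Mul(2, 33, Add(2, 33))) = Mul(-4, Mul(2, 33, 35)) = Mul(-4, 2310) = -9240)
Function('x')(u, s) = 85377600 (Function('x')(u, s) = Pow(-9240, 2) = 85377600)
Mul(Function('x')(4, -8), Add(6, 60)) = Mul(85377600, Add(6, 60)) = Mul(85377600, 66) = 5634921600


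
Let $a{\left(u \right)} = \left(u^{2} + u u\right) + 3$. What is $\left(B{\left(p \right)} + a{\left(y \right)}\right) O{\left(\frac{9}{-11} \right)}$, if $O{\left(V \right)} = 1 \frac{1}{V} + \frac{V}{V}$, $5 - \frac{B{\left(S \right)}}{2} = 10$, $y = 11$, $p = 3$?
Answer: $- \frac{470}{9} \approx -52.222$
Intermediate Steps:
$B{\left(S \right)} = -10$ ($B{\left(S \right)} = 10 - 20 = -10$)
$O{\left(V \right)} = 1 + \frac{1}{V}$ ($O{\left(V \right)} = \frac{1}{V} + 1 = 1 + \frac{1}{V}$)
$a{\left(u \right)} = 3 + 2 u^{2}$ ($a{\left(u \right)} = \left(u^{2} + u^{2}\right) + 3 = 2 u^{2} + 3 = 3 + 2 u^{2}$)
$\left(B{\left(p \right)} + a{\left(y \right)}\right) O{\left(\frac{9}{-11} \right)} = \left(-10 + \left(3 + 2 \cdot 11^{2}\right)\right) \frac{1 + \frac{9}{-11}}{9 \frac{1}{-11}} = \left(-10 + \left(3 + 2 \cdot 121\right)\right) \frac{1 + 9 \left(- \frac{1}{11}\right)}{9 \left(- \frac{1}{11}\right)} = \left(-10 + \left(3 + 242\right)\right) \frac{1 - \frac{9}{11}}{- \frac{9}{11}} = \left(-10 + 245\right) \left(\left(- \frac{11}{9}\right) \frac{2}{11}\right) = 235 \left(- \frac{2}{9}\right) = - \frac{470}{9}$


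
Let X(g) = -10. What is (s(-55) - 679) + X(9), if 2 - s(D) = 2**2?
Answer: -691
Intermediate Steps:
s(D) = -2 (s(D) = 2 - 1*2**2 = 2 - 1*4 = 2 - 4 = -2)
(s(-55) - 679) + X(9) = (-2 - 679) - 10 = -681 - 10 = -691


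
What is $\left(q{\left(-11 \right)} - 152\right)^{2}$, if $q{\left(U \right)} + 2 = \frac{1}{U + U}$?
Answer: $\frac{11485321}{484} \approx 23730.0$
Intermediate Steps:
$q{\left(U \right)} = -2 + \frac{1}{2 U}$ ($q{\left(U \right)} = -2 + \frac{1}{U + U} = -2 + \frac{1}{2 U}$)
$\left(q{\left(-11 \right)} - 152\right)^{2} = \left(\left(-2 + \frac{1}{2 \left(-11\right)}\right) - 152\right)^{2} = \left(\left(-2 + \frac{1}{2} \left(- \frac{1}{11}\right)\right) - 152\right)^{2} = \left(\left(-2 - \frac{1}{22}\right) - 152\right)^{2} = \left(- \frac{45}{22} - 152\right)^{2} = \left(- \frac{3389}{22}\right)^{2} = \frac{11485321}{484}$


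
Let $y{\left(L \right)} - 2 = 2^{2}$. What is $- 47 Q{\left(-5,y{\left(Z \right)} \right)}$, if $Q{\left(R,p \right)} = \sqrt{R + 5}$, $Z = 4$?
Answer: $0$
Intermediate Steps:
$y{\left(L \right)} = 6$ ($y{\left(L \right)} = 2 + 2^{2} = 2 + 4 = 6$)
$Q{\left(R,p \right)} = \sqrt{5 + R}$
$- 47 Q{\left(-5,y{\left(Z \right)} \right)} = - 47 \sqrt{5 - 5} = - 47 \sqrt{0} = \left(-47\right) 0 = 0$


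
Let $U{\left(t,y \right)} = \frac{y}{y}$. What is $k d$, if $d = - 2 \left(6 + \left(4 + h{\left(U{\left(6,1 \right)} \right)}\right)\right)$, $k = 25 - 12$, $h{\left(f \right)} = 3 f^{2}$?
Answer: $-338$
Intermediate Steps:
$U{\left(t,y \right)} = 1$
$k = 13$ ($k = 25 - 12 = 13$)
$d = -26$ ($d = - 2 \left(6 + \left(4 + 3 \cdot 1^{2}\right)\right) = - 2 \left(6 + \left(4 + 3 \cdot 1\right)\right) = - 2 \left(6 + \left(4 + 3\right)\right) = - 2 \left(6 + 7\right) = \left(-2\right) 13 = -26$)
$k d = 13 \left(-26\right) = -338$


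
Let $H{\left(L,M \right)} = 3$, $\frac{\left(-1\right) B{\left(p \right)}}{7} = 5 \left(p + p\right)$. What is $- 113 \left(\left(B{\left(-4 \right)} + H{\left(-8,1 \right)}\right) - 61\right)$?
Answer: $-25086$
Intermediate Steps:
$B{\left(p \right)} = - 70 p$ ($B{\left(p \right)} = - 7 \cdot 5 \left(p + p\right) = - 7 \cdot 5 \cdot 2 p = - 7 \cdot 10 p = - 70 p$)
$- 113 \left(\left(B{\left(-4 \right)} + H{\left(-8,1 \right)}\right) - 61\right) = - 113 \left(\left(\left(-70\right) \left(-4\right) + 3\right) - 61\right) = - 113 \left(\left(280 + 3\right) - 61\right) = - 113 \left(283 - 61\right) = \left(-113\right) 222 = -25086$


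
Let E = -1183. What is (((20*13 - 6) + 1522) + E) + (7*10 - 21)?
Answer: 642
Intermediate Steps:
(((20*13 - 6) + 1522) + E) + (7*10 - 21) = (((20*13 - 6) + 1522) - 1183) + (7*10 - 21) = (((260 - 6) + 1522) - 1183) + (70 - 21) = ((254 + 1522) - 1183) + 49 = (1776 - 1183) + 49 = 593 + 49 = 642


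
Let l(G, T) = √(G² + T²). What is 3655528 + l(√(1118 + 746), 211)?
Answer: 3655528 + √46385 ≈ 3.6557e+6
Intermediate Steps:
3655528 + l(√(1118 + 746), 211) = 3655528 + √((√(1118 + 746))² + 211²) = 3655528 + √((√1864)² + 44521) = 3655528 + √((2*√466)² + 44521) = 3655528 + √(1864 + 44521) = 3655528 + √46385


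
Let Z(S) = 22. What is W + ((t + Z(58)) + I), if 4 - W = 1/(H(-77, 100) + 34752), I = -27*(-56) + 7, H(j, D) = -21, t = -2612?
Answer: -37057978/34731 ≈ -1067.0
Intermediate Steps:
I = 1519 (I = 1512 + 7 = 1519)
W = 138923/34731 (W = 4 - 1/(-21 + 34752) = 4 - 1/34731 = 138923/34731 ≈ 4.0000)
W + ((t + Z(58)) + I) = 138923/34731 + ((-2612 + 22) + 1519) = 138923/34731 + (-2590 + 1519) = 138923/34731 - 1071 = -37057978/34731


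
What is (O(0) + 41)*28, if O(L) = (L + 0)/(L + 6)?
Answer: 1148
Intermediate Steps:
O(L) = L/(6 + L)
(O(0) + 41)*28 = (0/(6 + 0) + 41)*28 = (0/6 + 41)*28 = (0*(1/6) + 41)*28 = (0 + 41)*28 = 41*28 = 1148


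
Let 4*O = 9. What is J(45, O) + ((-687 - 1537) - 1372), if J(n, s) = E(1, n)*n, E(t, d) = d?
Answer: -1571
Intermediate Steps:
O = 9/4 (O = (¼)*9 = 9/4 ≈ 2.2500)
J(n, s) = n² (J(n, s) = n*n = n²)
J(45, O) + ((-687 - 1537) - 1372) = 45² + ((-687 - 1537) - 1372) = 2025 + (-2224 - 1372) = 2025 - 3596 = -1571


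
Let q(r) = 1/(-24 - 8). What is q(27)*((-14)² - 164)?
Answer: -1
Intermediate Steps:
q(r) = -1/32 (q(r) = 1/(-32) = -1/32)
q(27)*((-14)² - 164) = -((-14)² - 164)/32 = -(196 - 164)/32 = -1/32*32 = -1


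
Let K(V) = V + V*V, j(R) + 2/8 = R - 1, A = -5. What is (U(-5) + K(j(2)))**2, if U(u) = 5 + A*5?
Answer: 89401/256 ≈ 349.22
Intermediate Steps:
j(R) = -5/4 + R (j(R) = -1/4 + (R - 1) = -1/4 + (-1 + R) = -5/4 + R)
U(u) = -20 (U(u) = 5 - 5*5 = 5 - 25 = -20)
K(V) = V + V**2
(U(-5) + K(j(2)))**2 = (-20 + (-5/4 + 2)*(1 + (-5/4 + 2)))**2 = (-20 + 3*(1 + 3/4)/4)**2 = (-20 + (3/4)*(7/4))**2 = (-20 + 21/16)**2 = (-299/16)**2 = 89401/256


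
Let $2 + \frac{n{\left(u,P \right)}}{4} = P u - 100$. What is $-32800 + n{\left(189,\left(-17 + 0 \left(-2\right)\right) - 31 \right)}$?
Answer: $-69496$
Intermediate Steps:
$n{\left(u,P \right)} = -408 + 4 P u$ ($n{\left(u,P \right)} = -8 + 4 \left(P u - 100\right) = -8 + 4 \left(-100 + P u\right) = -8 + \left(-400 + 4 P u\right) = -408 + 4 P u$)
$-32800 + n{\left(189,\left(-17 + 0 \left(-2\right)\right) - 31 \right)} = -32800 + \left(-408 + 4 \left(\left(-17 + 0 \left(-2\right)\right) - 31\right) 189\right) = -32800 + \left(-408 + 4 \left(\left(-17 + 0\right) - 31\right) 189\right) = -32800 + \left(-408 + 4 \left(-17 - 31\right) 189\right) = -32800 + \left(-408 + 4 \left(-48\right) 189\right) = -32800 - 36696 = -69496$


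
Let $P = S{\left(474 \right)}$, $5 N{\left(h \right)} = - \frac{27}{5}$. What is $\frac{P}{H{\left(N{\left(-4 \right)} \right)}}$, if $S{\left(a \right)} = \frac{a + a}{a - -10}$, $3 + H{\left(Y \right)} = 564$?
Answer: $\frac{79}{22627} \approx 0.0034914$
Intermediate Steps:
$N{\left(h \right)} = - \frac{27}{25}$ ($N{\left(h \right)} = \frac{\left(-27\right) \frac{1}{5}}{5} = \frac{1}{5} \left(- \frac{27}{5}\right) = - \frac{27}{25}$)
$H{\left(Y \right)} = 561$ ($H{\left(Y \right)} = -3 + 564 = 561$)
$S{\left(a \right)} = \frac{2 a}{10 + a}$ ($S{\left(a \right)} = \frac{2 a}{a + \left(20 - 10\right)} = \frac{2 a}{a + 10} = \frac{2 a}{10 + a}$)
$P = \frac{237}{121}$ ($P = 2 \cdot 474 \frac{1}{10 + 474} = 2 \cdot 474 \cdot \frac{1}{484} = \frac{237}{121} \approx 1.9587$)
$\frac{P}{H{\left(N{\left(-4 \right)} \right)}} = \frac{237}{121 \cdot 561} = \frac{237}{121} \cdot \frac{1}{561} = \frac{79}{22627}$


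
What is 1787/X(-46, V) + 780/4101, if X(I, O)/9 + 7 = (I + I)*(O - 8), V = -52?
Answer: 15343249/67826439 ≈ 0.22621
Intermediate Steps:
X(I, O) = -63 + 18*I*(-8 + O) (X(I, O) = -63 + 9*((I + I)*(O - 8)) = -63 + 9*((2*I)*(-8 + O)) = -63 + 9*(2*I*(-8 + O)) = -63 + 18*I*(-8 + O))
1787/X(-46, V) + 780/4101 = 1787/(-63 - 144*(-46) + 18*(-46)*(-52)) + 780/4101 = 1787/(-63 + 6624 + 43056) + 780*(1/4101) = 1787/49617 + 260/1367 = 15343249/67826439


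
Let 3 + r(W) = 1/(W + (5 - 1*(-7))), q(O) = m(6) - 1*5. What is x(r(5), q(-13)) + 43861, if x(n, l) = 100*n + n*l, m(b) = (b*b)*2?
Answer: 737287/17 ≈ 43370.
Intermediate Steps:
m(b) = 2*b² (m(b) = b²*2 = 2*b²)
q(O) = 67 (q(O) = 2*6² - 1*5 = 2*36 - 5 = 72 - 5 = 67)
r(W) = -3 + 1/(12 + W) (r(W) = -3 + 1/(W + (5 - 1*(-7))) = -3 + 1/(W + (5 + 7)) = -3 + 1/(W + 12) = -3 + 1/(12 + W))
x(n, l) = 100*n + l*n
x(r(5), q(-13)) + 43861 = ((-35 - 3*5)/(12 + 5))*(100 + 67) + 43861 = ((-35 - 15)/17)*167 + 43861 = ((1/17)*(-50))*167 + 43861 = -50/17*167 + 43861 = -8350/17 + 43861 = 737287/17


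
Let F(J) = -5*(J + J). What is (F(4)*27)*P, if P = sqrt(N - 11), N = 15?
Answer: -2160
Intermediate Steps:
F(J) = -10*J
P = 2 (P = sqrt(15 - 11) = sqrt(4) = 2)
(F(4)*27)*P = (-10*4*27)*2 = -40*27*2 = -1080*2 = -2160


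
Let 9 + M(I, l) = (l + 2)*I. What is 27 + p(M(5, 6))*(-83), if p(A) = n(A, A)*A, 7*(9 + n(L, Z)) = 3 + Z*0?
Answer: 154569/7 ≈ 22081.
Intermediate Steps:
M(I, l) = -9 + I*(2 + l) (M(I, l) = -9 + (l + 2)*I = -9 + (2 + l)*I = -9 + I*(2 + l))
n(L, Z) = -60/7 (n(L, Z) = -9 + (3 + Z*0)/7 = -9 + (3 + 0)/7 = -9 + (1/7)*3 = -9 + 3/7 = -60/7)
p(A) = -60*A/7
27 + p(M(5, 6))*(-83) = 27 - 60*(-9 + 2*5 + 5*6)/7*(-83) = 27 - 60*(-9 + 10 + 30)/7*(-83) = 27 - 60/7*31*(-83) = 27 - 1860/7*(-83) = 27 + 154380/7 = 154569/7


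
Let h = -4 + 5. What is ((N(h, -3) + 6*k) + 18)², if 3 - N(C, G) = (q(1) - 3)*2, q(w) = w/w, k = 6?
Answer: 3721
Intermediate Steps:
h = 1
q(w) = 1
N(C, G) = 7 (N(C, G) = 3 - (1 - 3)*2 = 3 - (-2)*2 = 3 - 1*(-4) = 3 + 4 = 7)
((N(h, -3) + 6*k) + 18)² = ((7 + 6*6) + 18)² = ((7 + 36) + 18)² = (43 + 18)² = 61² = 3721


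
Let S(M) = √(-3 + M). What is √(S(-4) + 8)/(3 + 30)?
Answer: √(8 + I*√7)/33 ≈ 0.086844 + 0.013988*I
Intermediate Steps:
√(S(-4) + 8)/(3 + 30) = √(√(-3 - 4) + 8)/(3 + 30) = √(√(-7) + 8)/33 = √(I*√7 + 8)/33 = √(8 + I*√7)/33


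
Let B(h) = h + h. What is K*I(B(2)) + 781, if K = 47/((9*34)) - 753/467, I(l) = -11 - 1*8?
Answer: 115567373/142902 ≈ 808.72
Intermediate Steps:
B(h) = 2*h
I(l) = -19 (I(l) = -11 - 8 = -19)
K = -208469/142902 (K = 47/306 - 753*1/467 = 47*(1/306) - 753/467 = 47/306 - 753/467 = -208469/142902 ≈ -1.4588)
K*I(B(2)) + 781 = -208469/142902*(-19) + 781 = 3960911/142902 + 781 = 115567373/142902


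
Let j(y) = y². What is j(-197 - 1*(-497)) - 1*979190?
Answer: -889190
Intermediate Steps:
j(-197 - 1*(-497)) - 1*979190 = (-197 - 1*(-497))² - 1*979190 = (-197 + 497)² - 979190 = 300² - 979190 = 90000 - 979190 = -889190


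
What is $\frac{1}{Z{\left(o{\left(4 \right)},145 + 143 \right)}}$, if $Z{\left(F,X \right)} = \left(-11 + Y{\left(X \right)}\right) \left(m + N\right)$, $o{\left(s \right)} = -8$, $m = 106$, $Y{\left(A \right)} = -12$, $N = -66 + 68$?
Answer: $- \frac{1}{2484} \approx -0.00040258$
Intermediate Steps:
$N = 2$
$Z{\left(F,X \right)} = -2484$ ($Z{\left(F,X \right)} = \left(-11 - 12\right) \left(106 + 2\right) = \left(-23\right) 108 = -2484$)
$\frac{1}{Z{\left(o{\left(4 \right)},145 + 143 \right)}} = \frac{1}{-2484} = - \frac{1}{2484}$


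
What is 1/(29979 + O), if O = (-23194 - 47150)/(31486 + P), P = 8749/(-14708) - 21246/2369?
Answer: 1096741419923/32876760014152929 ≈ 3.3359e-5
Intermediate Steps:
P = -333212549/34843252 (P = 8749*(-1/14708) - 21246*1/2369 = -8749/14708 - 21246/2369 = -333212549/34843252 ≈ -9.5632)
O = -2451013718688/1096741419923 (O = (-23194 - 47150)/(31486 - 333212549/34843252) = -70344/1096741419923/34843252 = -70344*34843252/1096741419923 = -2451013718688/1096741419923 ≈ -2.2348)
1/(29979 + O) = 1/(29979 - 2451013718688/1096741419923) = 1/(32876760014152929/1096741419923) = 1096741419923/32876760014152929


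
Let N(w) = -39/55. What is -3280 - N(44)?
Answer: -180361/55 ≈ -3279.3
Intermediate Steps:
N(w) = -39/55 (N(w) = -39*1/55 = -39/55)
-3280 - N(44) = -3280 - 1*(-39/55) = -3280 + 39/55 = -180361/55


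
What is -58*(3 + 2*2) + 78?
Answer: -328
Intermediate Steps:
-58*(3 + 2*2) + 78 = -58*(3 + 4) + 78 = -58*7 + 78 = -406 + 78 = -328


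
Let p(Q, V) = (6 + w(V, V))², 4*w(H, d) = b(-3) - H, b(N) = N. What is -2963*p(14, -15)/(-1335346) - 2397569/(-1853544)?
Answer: 1823220147253/1237561283112 ≈ 1.4732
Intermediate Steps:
w(H, d) = -¾ - H/4 (w(H, d) = (-3 - H)/4 = -¾ - H/4)
p(Q, V) = (21/4 - V/4)² (p(Q, V) = (6 + (-¾ - V/4))² = (21/4 - V/4)²)
-2963*p(14, -15)/(-1335346) - 2397569/(-1853544) = -2963*(-21 - 15)²/16/(-1335346) - 2397569/(-1853544) = -2963*(-36)²/16*(-1/1335346) - 2397569*(-1/1853544) = -2963*1296/16*(-1/1335346) + 2397569/1853544 = -2963*81*(-1/1335346) + 2397569/1853544 = -240003*(-1/1335346) + 2397569/1853544 = 240003/1335346 + 2397569/1853544 = 1823220147253/1237561283112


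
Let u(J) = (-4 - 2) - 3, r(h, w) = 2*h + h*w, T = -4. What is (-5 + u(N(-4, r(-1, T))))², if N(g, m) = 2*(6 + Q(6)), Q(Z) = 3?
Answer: 196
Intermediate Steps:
N(g, m) = 18 (N(g, m) = 2*(6 + 3) = 2*9 = 18)
u(J) = -9 (u(J) = -6 - 3 = -9)
(-5 + u(N(-4, r(-1, T))))² = (-5 - 9)² = (-14)² = 196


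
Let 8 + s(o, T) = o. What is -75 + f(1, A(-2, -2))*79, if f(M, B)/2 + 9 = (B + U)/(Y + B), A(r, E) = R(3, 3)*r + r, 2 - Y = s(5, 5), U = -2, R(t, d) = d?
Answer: -2911/3 ≈ -970.33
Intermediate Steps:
s(o, T) = -8 + o
Y = 5 (Y = 2 - (-8 + 5) = 2 - 1*(-3) = 2 + 3 = 5)
A(r, E) = 4*r (A(r, E) = 3*r + r = 4*r)
f(M, B) = -18 + 2*(-2 + B)/(5 + B) (f(M, B) = -18 + 2*((B - 2)/(5 + B)) = -18 + 2*((-2 + B)/(5 + B)) = -18 + 2*(-2 + B)/(5 + B))
-75 + f(1, A(-2, -2))*79 = -75 + (2*(-47 - 32*(-2))/(5 + 4*(-2)))*79 = -75 + (2*(-47 - 8*(-8))/(5 - 8))*79 = -75 + (2*(-47 + 64)/(-3))*79 = -75 + (2*(-⅓)*17)*79 = -75 - 34/3*79 = -75 - 2686/3 = -2911/3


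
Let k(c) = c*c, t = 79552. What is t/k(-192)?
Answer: 1243/576 ≈ 2.1580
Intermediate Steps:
k(c) = c²
t/k(-192) = 79552/((-192)²) = 79552/36864 = 79552*(1/36864) = 1243/576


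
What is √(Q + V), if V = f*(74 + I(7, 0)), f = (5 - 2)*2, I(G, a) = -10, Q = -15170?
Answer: I*√14786 ≈ 121.6*I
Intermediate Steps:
f = 6 (f = 3*2 = 6)
V = 384 (V = 6*(74 - 10) = 6*64 = 384)
√(Q + V) = √(-15170 + 384) = √(-14786) = I*√14786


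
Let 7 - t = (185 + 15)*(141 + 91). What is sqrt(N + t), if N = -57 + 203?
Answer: I*sqrt(46247) ≈ 215.05*I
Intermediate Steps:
N = 146
t = -46393 (t = 7 - (185 + 15)*(141 + 91) = 7 - 200*232 = 7 - 1*46400 = 7 - 46400 = -46393)
sqrt(N + t) = sqrt(146 - 46393) = sqrt(-46247) = I*sqrt(46247)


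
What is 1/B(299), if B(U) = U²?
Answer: 1/89401 ≈ 1.1186e-5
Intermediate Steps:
1/B(299) = 1/(299²) = 1/89401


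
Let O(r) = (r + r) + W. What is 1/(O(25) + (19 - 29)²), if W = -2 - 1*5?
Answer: 1/143 ≈ 0.0069930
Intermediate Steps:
W = -7 (W = -2 - 5 = -7)
O(r) = -7 + 2*r (O(r) = (r + r) - 7 = 2*r - 7 = -7 + 2*r)
1/(O(25) + (19 - 29)²) = 1/((-7 + 2*25) + (19 - 29)²) = 1/((-7 + 50) + (-10)²) = 1/(43 + 100) = 1/143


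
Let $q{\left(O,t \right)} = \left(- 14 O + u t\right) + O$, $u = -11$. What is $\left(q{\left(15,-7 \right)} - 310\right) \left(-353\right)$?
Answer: $151084$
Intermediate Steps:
$q{\left(O,t \right)} = - 13 O - 11 t$ ($q{\left(O,t \right)} = \left(- 14 O - 11 t\right) + O = - 13 O - 11 t$)
$\left(q{\left(15,-7 \right)} - 310\right) \left(-353\right) = \left(\left(\left(-13\right) 15 - -77\right) - 310\right) \left(-353\right) = \left(\left(-195 + 77\right) - 310\right) \left(-353\right) = \left(-118 - 310\right) \left(-353\right) = \left(-428\right) \left(-353\right) = 151084$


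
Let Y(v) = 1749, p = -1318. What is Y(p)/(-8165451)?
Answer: -583/2721817 ≈ -0.00021420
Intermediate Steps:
Y(p)/(-8165451) = 1749/(-8165451) = 1749*(-1/8165451) = -583/2721817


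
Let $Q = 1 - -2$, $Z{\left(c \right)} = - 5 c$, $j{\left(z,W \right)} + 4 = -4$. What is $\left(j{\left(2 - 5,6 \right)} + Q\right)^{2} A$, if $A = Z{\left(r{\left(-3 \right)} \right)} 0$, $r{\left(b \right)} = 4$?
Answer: $0$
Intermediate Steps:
$j{\left(z,W \right)} = -8$ ($j{\left(z,W \right)} = -4 - 4 = -8$)
$A = 0$ ($A = \left(-5\right) 4 \cdot 0 = \left(-20\right) 0 = 0$)
$Q = 3$ ($Q = 1 + 2 = 3$)
$\left(j{\left(2 - 5,6 \right)} + Q\right)^{2} A = \left(-8 + 3\right)^{2} \cdot 0 = \left(-5\right)^{2} \cdot 0 = 25 \cdot 0 = 0$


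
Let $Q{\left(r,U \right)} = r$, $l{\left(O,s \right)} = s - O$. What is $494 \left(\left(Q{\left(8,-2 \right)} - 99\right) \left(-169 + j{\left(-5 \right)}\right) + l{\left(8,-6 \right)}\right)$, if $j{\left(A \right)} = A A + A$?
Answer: $6691230$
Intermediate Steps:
$j{\left(A \right)} = A + A^{2}$ ($j{\left(A \right)} = A^{2} + A = A + A^{2}$)
$494 \left(\left(Q{\left(8,-2 \right)} - 99\right) \left(-169 + j{\left(-5 \right)}\right) + l{\left(8,-6 \right)}\right) = 494 \left(\left(8 - 99\right) \left(-169 - 5 \left(1 - 5\right)\right) - 14\right) = 494 \left(- 91 \left(-169 - -20\right) - 14\right) = 494 \left(- 91 \left(-169 + 20\right) - 14\right) = 494 \left(\left(-91\right) \left(-149\right) - 14\right) = 494 \left(13559 - 14\right) = 494 \cdot 13545 = 6691230$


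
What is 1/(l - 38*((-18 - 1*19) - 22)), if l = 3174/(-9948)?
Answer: 1658/3716707 ≈ 0.00044609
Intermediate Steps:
l = -529/1658 (l = 3174*(-1/9948) = -529/1658 ≈ -0.31906)
1/(l - 38*((-18 - 1*19) - 22)) = 1/(-529/1658 - 38*((-18 - 1*19) - 22)) = 1/(-529/1658 - 38*((-18 - 19) - 22)) = 1/(-529/1658 - 38*(-37 - 22)) = 1/(-529/1658 - 38*(-59)) = 1/(-529/1658 + 2242) = 1/(3716707/1658) = 1658/3716707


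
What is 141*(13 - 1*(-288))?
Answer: 42441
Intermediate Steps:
141*(13 - 1*(-288)) = 141*(13 + 288) = 141*301 = 42441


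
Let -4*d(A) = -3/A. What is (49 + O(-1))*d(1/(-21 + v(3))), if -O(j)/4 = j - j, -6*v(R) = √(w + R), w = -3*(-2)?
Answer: -6321/8 ≈ -790.13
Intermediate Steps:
w = 6
v(R) = -√(6 + R)/6
d(A) = 3/(4*A) (d(A) = -(-3)/(4*A) = 3/(4*A))
O(j) = 0 (O(j) = -4*(j - j) = -4*0 = 0)
(49 + O(-1))*d(1/(-21 + v(3))) = (49 + 0)*(3/(4*(1/(-21 - √(6 + 3)/6)))) = 49*(3/(4*(1/(-21 - √9/6)))) = 49*(3/(4*(1/(-21 - ⅙*3)))) = 49*(3/(4*(1/(-21 - ½)))) = 49*(3/(4*(1/(-43/2)))) = 49*(3/(4*(-2/43))) = 49*((¾)*(-43/2)) = 49*(-129/8) = -6321/8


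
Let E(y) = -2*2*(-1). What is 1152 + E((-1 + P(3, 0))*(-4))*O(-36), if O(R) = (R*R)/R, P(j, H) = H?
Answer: 1008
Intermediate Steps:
O(R) = R (O(R) = R²/R = R)
E(y) = 4 (E(y) = -4*(-1) = 4)
1152 + E((-1 + P(3, 0))*(-4))*O(-36) = 1152 + 4*(-36) = 1152 - 144 = 1008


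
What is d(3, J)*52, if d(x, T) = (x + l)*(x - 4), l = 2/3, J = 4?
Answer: -572/3 ≈ -190.67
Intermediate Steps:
l = 2/3 (l = 2*(1/3) = 2/3 ≈ 0.66667)
d(x, T) = (-4 + x)*(2/3 + x) (d(x, T) = (x + 2/3)*(x - 4) = (2/3 + x)*(-4 + x) = (-4 + x)*(2/3 + x))
d(3, J)*52 = (-8/3 + 3**2 - 10/3*3)*52 = (-8/3 + 9 - 10)*52 = -11/3*52 = -572/3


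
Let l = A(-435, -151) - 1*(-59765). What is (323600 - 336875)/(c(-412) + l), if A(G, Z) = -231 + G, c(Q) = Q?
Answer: -13275/58687 ≈ -0.22620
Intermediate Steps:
l = 59099 (l = (-231 - 435) - 1*(-59765) = -666 + 59765 = 59099)
(323600 - 336875)/(c(-412) + l) = (323600 - 336875)/(-412 + 59099) = -13275/58687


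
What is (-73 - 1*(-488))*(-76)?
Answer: -31540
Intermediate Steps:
(-73 - 1*(-488))*(-76) = (-73 + 488)*(-76) = 415*(-76) = -31540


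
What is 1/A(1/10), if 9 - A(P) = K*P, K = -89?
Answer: 10/179 ≈ 0.055866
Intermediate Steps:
A(P) = 9 + 89*P (A(P) = 9 - (-89)*P = 9 + 89*P)
1/A(1/10) = 1/(9 + 89/10) = 1/(179/10) = 10/179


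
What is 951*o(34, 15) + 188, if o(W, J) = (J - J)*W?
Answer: 188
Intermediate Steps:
o(W, J) = 0 (o(W, J) = 0*W = 0)
951*o(34, 15) + 188 = 951*0 + 188 = 0 + 188 = 188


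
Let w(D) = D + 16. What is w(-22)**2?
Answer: 36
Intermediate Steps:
w(D) = 16 + D
w(-22)**2 = (16 - 22)**2 = (-6)**2 = 36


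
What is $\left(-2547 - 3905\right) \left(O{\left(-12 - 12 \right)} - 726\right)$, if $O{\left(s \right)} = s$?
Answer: $4839000$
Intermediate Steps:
$\left(-2547 - 3905\right) \left(O{\left(-12 - 12 \right)} - 726\right) = \left(-2547 - 3905\right) \left(\left(-12 - 12\right) - 726\right) = - 6452 \left(-24 - 726\right) = \left(-6452\right) \left(-750\right) = 4839000$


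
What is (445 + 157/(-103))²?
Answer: 2086479684/10609 ≈ 1.9667e+5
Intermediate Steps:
(445 + 157/(-103))² = (445 + 157*(-1/103))² = (445 - 157/103)² = (45678/103)² = 2086479684/10609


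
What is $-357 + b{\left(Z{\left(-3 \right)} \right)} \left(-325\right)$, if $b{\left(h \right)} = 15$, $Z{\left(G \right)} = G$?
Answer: $-5232$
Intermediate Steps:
$-357 + b{\left(Z{\left(-3 \right)} \right)} \left(-325\right) = -357 + 15 \left(-325\right) = -357 - 4875 = -5232$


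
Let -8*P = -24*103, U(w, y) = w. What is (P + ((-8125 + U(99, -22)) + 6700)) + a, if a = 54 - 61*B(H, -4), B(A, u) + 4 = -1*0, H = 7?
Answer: -719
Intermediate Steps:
B(A, u) = -4 (B(A, u) = -4 - 1*0 = -4 + 0 = -4)
P = 309 (P = -(-3)*103 = -⅛*(-2472) = 309)
a = 298 (a = 54 - 61*(-4) = 54 + 244 = 298)
(P + ((-8125 + U(99, -22)) + 6700)) + a = (309 + ((-8125 + 99) + 6700)) + 298 = (309 + (-8026 + 6700)) + 298 = (309 - 1326) + 298 = -1017 + 298 = -719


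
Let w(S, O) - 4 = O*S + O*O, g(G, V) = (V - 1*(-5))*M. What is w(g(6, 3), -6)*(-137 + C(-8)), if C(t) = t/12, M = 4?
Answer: 62776/3 ≈ 20925.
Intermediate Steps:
g(G, V) = 20 + 4*V (g(G, V) = (V - 1*(-5))*4 = (V + 5)*4 = (5 + V)*4 = 20 + 4*V)
w(S, O) = 4 + O**2 + O*S (w(S, O) = 4 + (O*S + O*O) = 4 + (O*S + O**2) = 4 + (O**2 + O*S) = 4 + O**2 + O*S)
C(t) = t/12 (C(t) = t*(1/12) = t/12)
w(g(6, 3), -6)*(-137 + C(-8)) = (4 + (-6)**2 - 6*(20 + 4*3))*(-137 + (1/12)*(-8)) = (4 + 36 - 6*(20 + 12))*(-137 - 2/3) = (4 + 36 - 6*32)*(-413/3) = (4 + 36 - 192)*(-413/3) = -152*(-413/3) = 62776/3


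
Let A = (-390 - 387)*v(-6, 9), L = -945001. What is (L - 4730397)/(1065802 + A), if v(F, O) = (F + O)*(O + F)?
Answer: -5675398/1058809 ≈ -5.3602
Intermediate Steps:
v(F, O) = (F + O)**2 (v(F, O) = (F + O)*(F + O) = (F + O)**2)
A = -6993 (A = (-390 - 387)*(-6 + 9)**2 = -777*3**2 = -777*9 = -6993)
(L - 4730397)/(1065802 + A) = (-945001 - 4730397)/(1065802 - 6993) = -5675398/1058809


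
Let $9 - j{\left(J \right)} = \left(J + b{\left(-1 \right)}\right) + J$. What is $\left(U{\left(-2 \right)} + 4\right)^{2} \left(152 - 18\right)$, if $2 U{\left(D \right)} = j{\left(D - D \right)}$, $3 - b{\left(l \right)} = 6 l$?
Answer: $2144$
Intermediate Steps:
$b{\left(l \right)} = 3 - 6 l$
$j{\left(J \right)} = - 2 J$ ($j{\left(J \right)} = 9 - \left(\left(J + \left(3 - -6\right)\right) + J\right) = 9 - \left(\left(J + \left(3 + 6\right)\right) + J\right) = 9 - \left(\left(J + 9\right) + J\right) = 9 - \left(\left(9 + J\right) + J\right) = 9 - \left(9 + 2 J\right) = - 2 J$)
$U{\left(D \right)} = 0$ ($U{\left(D \right)} = \frac{\left(-2\right) \left(D - D\right)}{2} = \frac{\left(-2\right) 0}{2} = \frac{1}{2} \cdot 0 = 0$)
$\left(U{\left(-2 \right)} + 4\right)^{2} \left(152 - 18\right) = \left(0 + 4\right)^{2} \left(152 - 18\right) = 4^{2} \cdot 134 = 16 \cdot 134 = 2144$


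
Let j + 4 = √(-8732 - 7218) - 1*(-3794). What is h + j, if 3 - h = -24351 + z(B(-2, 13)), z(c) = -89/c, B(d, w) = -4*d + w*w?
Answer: 4981577/177 + 5*I*√638 ≈ 28145.0 + 126.29*I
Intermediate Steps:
B(d, w) = w² - 4*d (B(d, w) = -4*d + w² = w² - 4*d)
h = 4310747/177 (h = 3 - (-24351 - 89/(13² - 4*(-2))) = 3 - (-24351 - 89/(169 + 8)) = 3 - (-24351 - 89/177) = 3 - 1*(-4310216/177) = 3 + 4310216/177 = 4310747/177 ≈ 24355.)
j = 3790 + 5*I*√638 (j = -4 + (√(-8732 - 7218) - 1*(-3794)) = -4 + (√(-15950) + 3794) = -4 + (5*I*√638 + 3794) = -4 + (3794 + 5*I*√638) = 3790 + 5*I*√638 ≈ 3790.0 + 126.29*I)
h + j = 4310747/177 + (3790 + 5*I*√638) = 4981577/177 + 5*I*√638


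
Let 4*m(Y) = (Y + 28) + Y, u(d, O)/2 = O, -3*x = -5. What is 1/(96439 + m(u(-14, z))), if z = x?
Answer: 3/289343 ≈ 1.0368e-5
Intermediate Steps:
x = 5/3 (x = -⅓*(-5) = 5/3 ≈ 1.6667)
z = 5/3 ≈ 1.6667
u(d, O) = 2*O
m(Y) = 7 + Y/2 (m(Y) = ((Y + 28) + Y)/4 = ((28 + Y) + Y)/4 = (28 + 2*Y)/4 = 7 + Y/2)
1/(96439 + m(u(-14, z))) = 1/(96439 + (7 + (2*(5/3))/2)) = 1/(96439 + (7 + (½)*(10/3))) = 1/(96439 + (7 + 5/3)) = 1/(96439 + 26/3) = 1/(289343/3) = 3/289343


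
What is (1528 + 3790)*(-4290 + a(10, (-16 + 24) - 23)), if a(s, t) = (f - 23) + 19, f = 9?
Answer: -22787630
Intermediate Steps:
a(s, t) = 5 (a(s, t) = (9 - 23) + 19 = -14 + 19 = 5)
(1528 + 3790)*(-4290 + a(10, (-16 + 24) - 23)) = (1528 + 3790)*(-4290 + 5) = 5318*(-4285) = -22787630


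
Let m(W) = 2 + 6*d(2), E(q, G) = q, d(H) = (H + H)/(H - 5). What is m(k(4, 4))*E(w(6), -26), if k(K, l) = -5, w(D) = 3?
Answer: -18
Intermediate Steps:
d(H) = 2*H/(-5 + H) (d(H) = (2*H)/(-5 + H) = 2*H/(-5 + H))
m(W) = -6 (m(W) = 2 + 6*(2*2/(-5 + 2)) = 2 + 6*(2*2/(-3)) = 2 + 6*(2*2*(-1/3)) = 2 + 6*(-4/3) = 2 - 8 = -6)
m(k(4, 4))*E(w(6), -26) = -6*3 = -18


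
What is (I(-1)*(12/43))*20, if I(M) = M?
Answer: -240/43 ≈ -5.5814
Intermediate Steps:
(I(-1)*(12/43))*20 = -12/43*20 = -240/43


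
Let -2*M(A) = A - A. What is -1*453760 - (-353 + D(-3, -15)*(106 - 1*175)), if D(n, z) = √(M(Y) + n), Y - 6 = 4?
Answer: -453407 + 69*I*√3 ≈ -4.5341e+5 + 119.51*I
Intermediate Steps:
Y = 10 (Y = 6 + 4 = 10)
M(A) = 0 (M(A) = -(A - A)/2 = -½*0 = 0)
D(n, z) = √n (D(n, z) = √(0 + n) = √n)
-1*453760 - (-353 + D(-3, -15)*(106 - 1*175)) = -1*453760 - (-353 + √(-3)*(106 - 1*175)) = -453760 - (-353 + (I*√3)*(106 - 175)) = -453760 - (-353 + (I*√3)*(-69)) = -453760 - (-353 - 69*I*√3) = -453760 + (353 + 69*I*√3) = -453407 + 69*I*√3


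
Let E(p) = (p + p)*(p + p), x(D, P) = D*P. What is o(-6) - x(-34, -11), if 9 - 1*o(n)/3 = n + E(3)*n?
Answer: 319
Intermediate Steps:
E(p) = 4*p² (E(p) = (2*p)*(2*p) = 4*p²)
o(n) = 27 - 111*n (o(n) = 27 - 3*(n + (4*3²)*n) = 27 - 3*(n + (4*9)*n) = 27 - 3*(n + 36*n) = 27 - 111*n)
o(-6) - x(-34, -11) = (27 - 111*(-6)) - (-34)*(-11) = (27 + 666) - 1*374 = 693 - 374 = 319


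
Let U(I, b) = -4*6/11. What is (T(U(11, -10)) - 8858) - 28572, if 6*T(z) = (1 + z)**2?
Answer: -27174011/726 ≈ -37430.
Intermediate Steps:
U(I, b) = -24/11 (U(I, b) = -24*1/11 = -24/11)
T(z) = (1 + z)**2/6
(T(U(11, -10)) - 8858) - 28572 = ((1 - 24/11)**2/6 - 8858) - 28572 = ((-13/11)**2/6 - 8858) - 28572 = ((1/6)*(169/121) - 8858) - 28572 = (169/726 - 8858) - 28572 = -6430739/726 - 28572 = -27174011/726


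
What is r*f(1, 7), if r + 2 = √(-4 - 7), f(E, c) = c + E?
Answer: -16 + 8*I*√11 ≈ -16.0 + 26.533*I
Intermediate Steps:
f(E, c) = E + c
r = -2 + I*√11 (r = -2 + √(-4 - 7) = -2 + √(-11) = -2 + I*√11 ≈ -2.0 + 3.3166*I)
r*f(1, 7) = (-2 + I*√11)*(1 + 7) = (-2 + I*√11)*8 = -16 + 8*I*√11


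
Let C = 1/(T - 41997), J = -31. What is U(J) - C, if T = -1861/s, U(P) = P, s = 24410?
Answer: -31779583151/1025148631 ≈ -31.000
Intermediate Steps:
T = -1861/24410 ≈ -0.076239
C = -24410/1025148631 (C = 1/(-1861/24410 - 41997) = 1/(-1025148631/24410) = -24410/1025148631 ≈ -2.3811e-5)
U(J) - C = -31 - 1*(-24410/1025148631) = -31 + 24410/1025148631 = -31779583151/1025148631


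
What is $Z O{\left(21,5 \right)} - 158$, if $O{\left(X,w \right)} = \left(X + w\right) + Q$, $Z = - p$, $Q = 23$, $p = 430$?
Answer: $-21228$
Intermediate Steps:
$Z = -430$ ($Z = \left(-1\right) 430 = -430$)
$O{\left(X,w \right)} = 23 + X + w$ ($O{\left(X,w \right)} = \left(X + w\right) + 23 = 23 + X + w$)
$Z O{\left(21,5 \right)} - 158 = - 430 \left(23 + 21 + 5\right) - 158 = \left(-430\right) 49 - 158 = -21070 - 158 = -21228$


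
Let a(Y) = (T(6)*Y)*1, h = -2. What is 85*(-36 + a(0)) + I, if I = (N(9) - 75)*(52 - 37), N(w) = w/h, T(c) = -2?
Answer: -8505/2 ≈ -4252.5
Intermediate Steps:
N(w) = -w/2 (N(w) = w/(-2) = w*(-1/2) = -w/2)
a(Y) = -2*Y (a(Y) = -2*Y*1 = -2*Y)
I = -2385/2 (I = (-1/2*9 - 75)*(52 - 37) = (-9/2 - 75)*15 = -159/2*15 = -2385/2 ≈ -1192.5)
85*(-36 + a(0)) + I = 85*(-36 - 2*0) - 2385/2 = 85*(-36 + 0) - 2385/2 = 85*(-36) - 2385/2 = -3060 - 2385/2 = -8505/2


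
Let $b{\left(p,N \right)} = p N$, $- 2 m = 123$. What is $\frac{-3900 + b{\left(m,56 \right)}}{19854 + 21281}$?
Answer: $- \frac{7344}{41135} \approx -0.17853$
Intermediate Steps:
$m = - \frac{123}{2}$ ($m = \left(- \frac{1}{2}\right) 123 = - \frac{123}{2} \approx -61.5$)
$b{\left(p,N \right)} = N p$
$\frac{-3900 + b{\left(m,56 \right)}}{19854 + 21281} = \frac{-3900 + 56 \left(- \frac{123}{2}\right)}{19854 + 21281} = \frac{-3900 - 3444}{41135} = \left(-7344\right) \frac{1}{41135} = - \frac{7344}{41135}$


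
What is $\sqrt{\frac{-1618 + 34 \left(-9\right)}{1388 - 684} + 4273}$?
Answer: $\frac{\sqrt{8267237}}{44} \approx 65.347$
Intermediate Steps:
$\sqrt{\frac{-1618 + 34 \left(-9\right)}{1388 - 684} + 4273} = \sqrt{\frac{-1618 - 306}{704} + 4273} = \sqrt{\left(-1924\right) \frac{1}{704} + 4273} = \sqrt{- \frac{481}{176} + 4273} = \sqrt{\frac{751567}{176}} = \frac{\sqrt{8267237}}{44}$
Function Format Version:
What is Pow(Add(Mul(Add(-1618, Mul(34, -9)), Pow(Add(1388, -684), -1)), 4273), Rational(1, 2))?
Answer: Mul(Rational(1, 44), Pow(8267237, Rational(1, 2))) ≈ 65.347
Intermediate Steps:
Pow(Add(Mul(Add(-1618, Mul(34, -9)), Pow(Add(1388, -684), -1)), 4273), Rational(1, 2)) = Pow(Add(Mul(Add(-1618, -306), Pow(704, -1)), 4273), Rational(1, 2)) = Pow(Add(Mul(-1924, Rational(1, 704)), 4273), Rational(1, 2)) = Pow(Add(Rational(-481, 176), 4273), Rational(1, 2)) = Pow(Rational(751567, 176), Rational(1, 2)) = Mul(Rational(1, 44), Pow(8267237, Rational(1, 2)))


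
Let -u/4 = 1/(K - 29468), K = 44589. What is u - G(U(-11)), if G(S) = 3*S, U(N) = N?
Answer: 498989/15121 ≈ 33.000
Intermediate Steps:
u = -4/15121 (u = -4/(44589 - 29468) = -4/15121 ≈ -0.00026453)
u - G(U(-11)) = -4/15121 - 3*(-11) = -4/15121 - 1*(-33) = -4/15121 + 33 = 498989/15121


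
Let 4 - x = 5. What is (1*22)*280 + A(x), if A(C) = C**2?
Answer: 6161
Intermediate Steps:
x = -1 (x = 4 - 1*5 = 4 - 5 = -1)
(1*22)*280 + A(x) = (1*22)*280 + (-1)**2 = 22*280 + 1 = 6160 + 1 = 6161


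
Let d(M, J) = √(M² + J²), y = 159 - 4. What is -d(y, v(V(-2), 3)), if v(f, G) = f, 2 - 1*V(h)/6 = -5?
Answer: -√25789 ≈ -160.59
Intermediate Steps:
V(h) = 42 (V(h) = 12 - 6*(-5) = 12 + 30 = 42)
y = 155
d(M, J) = √(J² + M²)
-d(y, v(V(-2), 3)) = -√(42² + 155²) = -√(1764 + 24025) = -√25789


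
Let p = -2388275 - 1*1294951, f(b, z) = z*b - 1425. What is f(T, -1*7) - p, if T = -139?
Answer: 3682774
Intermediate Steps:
f(b, z) = -1425 + b*z (f(b, z) = b*z - 1425 = -1425 + b*z)
p = -3683226 (p = -2388275 - 1294951 = -3683226)
f(T, -1*7) - p = (-1425 - (-139)*7) - 1*(-3683226) = (-1425 - 139*(-7)) + 3683226 = (-1425 + 973) + 3683226 = -452 + 3683226 = 3682774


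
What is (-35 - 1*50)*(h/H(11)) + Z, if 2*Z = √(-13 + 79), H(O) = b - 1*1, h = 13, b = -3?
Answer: 1105/4 + √66/2 ≈ 280.31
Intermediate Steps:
H(O) = -4 (H(O) = -3 - 1*1 = -3 - 1 = -4)
Z = √66/2 (Z = √(-13 + 79)/2 = √66/2 ≈ 4.0620)
(-35 - 1*50)*(h/H(11)) + Z = (-35 - 1*50)*(13/(-4)) + √66/2 = (-35 - 50)*(13*(-¼)) + √66/2 = -85*(-13/4) + √66/2 = 1105/4 + √66/2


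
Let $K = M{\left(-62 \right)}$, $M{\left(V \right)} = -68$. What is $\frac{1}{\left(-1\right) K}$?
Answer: $\frac{1}{68} \approx 0.014706$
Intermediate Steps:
$K = -68$
$\frac{1}{\left(-1\right) K} = \frac{1}{\left(-1\right) \left(-68\right)} = \frac{1}{68}$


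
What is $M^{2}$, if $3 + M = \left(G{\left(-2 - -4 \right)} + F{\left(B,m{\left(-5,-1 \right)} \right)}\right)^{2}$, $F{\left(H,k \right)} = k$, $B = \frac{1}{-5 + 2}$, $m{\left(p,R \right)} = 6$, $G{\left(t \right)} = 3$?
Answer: $6084$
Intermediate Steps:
$B = - \frac{1}{3}$ ($B = \frac{1}{-3} = - \frac{1}{3} \approx -0.33333$)
$M = 78$ ($M = -3 + \left(3 + 6\right)^{2} = -3 + 9^{2} = -3 + 81 = 78$)
$M^{2} = 78^{2} = 6084$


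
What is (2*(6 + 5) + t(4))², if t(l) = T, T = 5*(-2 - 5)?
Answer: 169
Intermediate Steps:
T = -35 (T = 5*(-7) = -35)
t(l) = -35
(2*(6 + 5) + t(4))² = (2*(6 + 5) - 35)² = (2*11 - 35)² = (22 - 35)² = (-13)² = 169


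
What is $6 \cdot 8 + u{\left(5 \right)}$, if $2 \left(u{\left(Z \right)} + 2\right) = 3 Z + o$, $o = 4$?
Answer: $\frac{111}{2} \approx 55.5$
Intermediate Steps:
$u{\left(Z \right)} = \frac{3 Z}{2}$ ($u{\left(Z \right)} = -2 + \frac{3 Z + 4}{2} = -2 + \frac{4 + 3 Z}{2} = -2 + \left(2 + \frac{3 Z}{2}\right) = \frac{3 Z}{2}$)
$6 \cdot 8 + u{\left(5 \right)} = 6 \cdot 8 + \frac{3}{2} \cdot 5 = 48 + \frac{15}{2} = \frac{111}{2}$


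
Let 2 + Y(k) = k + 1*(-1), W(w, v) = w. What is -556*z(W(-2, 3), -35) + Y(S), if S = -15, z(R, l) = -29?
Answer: 16106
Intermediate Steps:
Y(k) = -3 + k (Y(k) = -2 + (k + 1*(-1)) = -2 + (k - 1) = -2 + (-1 + k) = -3 + k)
-556*z(W(-2, 3), -35) + Y(S) = -556*(-29) + (-3 - 15) = 16124 - 18 = 16106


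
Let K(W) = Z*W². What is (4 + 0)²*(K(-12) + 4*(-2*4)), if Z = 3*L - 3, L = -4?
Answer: -35072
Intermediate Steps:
Z = -15 (Z = 3*(-4) - 3 = -12 - 3 = -15)
K(W) = -15*W²
(4 + 0)²*(K(-12) + 4*(-2*4)) = (4 + 0)²*(-15*(-12)² + 4*(-2*4)) = 4²*(-15*144 + 4*(-8)) = 16*(-2160 - 32) = 16*(-2192) = -35072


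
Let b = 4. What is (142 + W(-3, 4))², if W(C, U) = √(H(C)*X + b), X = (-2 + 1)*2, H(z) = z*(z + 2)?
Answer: (142 + I*√2)² ≈ 20162.0 + 401.6*I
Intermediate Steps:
H(z) = z*(2 + z)
X = -2 (X = -1*2 = -2)
W(C, U) = √(4 - 2*C*(2 + C)) (W(C, U) = √((C*(2 + C))*(-2) + 4) = √(-2*C*(2 + C) + 4) = √(4 - 2*C*(2 + C)))
(142 + W(-3, 4))² = (142 + √2*√(2 - 1*(-3)*(2 - 3)))² = (142 + √2*√(2 - 1*(-3)*(-1)))² = (142 + √2*√(2 - 3))² = (142 + √2*√(-1))² = (142 + √2*I)² = (142 + I*√2)²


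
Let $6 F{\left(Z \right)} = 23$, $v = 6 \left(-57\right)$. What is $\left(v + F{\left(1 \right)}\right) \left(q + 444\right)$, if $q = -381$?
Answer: $- \frac{42609}{2} \approx -21305.0$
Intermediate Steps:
$v = -342$
$F{\left(Z \right)} = \frac{23}{6}$ ($F{\left(Z \right)} = \frac{1}{6} \cdot 23 = \frac{23}{6}$)
$\left(v + F{\left(1 \right)}\right) \left(q + 444\right) = \left(-342 + \frac{23}{6}\right) \left(-381 + 444\right) = \left(- \frac{2029}{6}\right) 63 = - \frac{42609}{2}$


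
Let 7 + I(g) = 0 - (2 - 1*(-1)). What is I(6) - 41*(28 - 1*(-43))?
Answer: -2921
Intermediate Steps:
I(g) = -10 (I(g) = -7 + (0 - (2 - 1*(-1))) = -7 + (0 - (2 + 1)) = -7 + (0 - 1*3) = -7 + (0 - 3) = -7 - 3 = -10)
I(6) - 41*(28 - 1*(-43)) = -10 - 41*(28 - 1*(-43)) = -10 - 41*(28 + 43) = -10 - 41*71 = -10 - 2911 = -2921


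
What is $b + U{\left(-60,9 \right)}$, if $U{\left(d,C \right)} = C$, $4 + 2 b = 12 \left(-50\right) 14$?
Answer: $-4193$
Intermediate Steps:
$b = -4202$ ($b = -2 + \frac{12 \left(-50\right) 14}{2} = -2 + \frac{\left(-600\right) 14}{2} = -2 + \frac{1}{2} \left(-8400\right) = -2 - 4200 = -4202$)
$b + U{\left(-60,9 \right)} = -4202 + 9 = -4193$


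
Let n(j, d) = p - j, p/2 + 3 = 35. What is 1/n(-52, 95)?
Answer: 1/116 ≈ 0.0086207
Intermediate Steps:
p = 64 (p = -6 + 2*35 = -6 + 70 = 64)
n(j, d) = 64 - j
1/n(-52, 95) = 1/(64 - 1*(-52)) = 1/(64 + 52) = 1/116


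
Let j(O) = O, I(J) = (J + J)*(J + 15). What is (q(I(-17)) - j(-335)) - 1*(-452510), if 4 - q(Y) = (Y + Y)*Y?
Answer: 443601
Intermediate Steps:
I(J) = 2*J*(15 + J) (I(J) = (2*J)*(15 + J) = 2*J*(15 + J))
q(Y) = 4 - 2*Y² (q(Y) = 4 - (Y + Y)*Y = 4 - 2*Y*Y = 4 - 2*Y²)
(q(I(-17)) - j(-335)) - 1*(-452510) = ((4 - 2*1156*(15 - 17)²) - 1*(-335)) - 1*(-452510) = ((4 - 2*(2*(-17)*(-2))²) + 335) + 452510 = ((4 - 2*68²) + 335) + 452510 = ((4 - 2*4624) + 335) + 452510 = ((4 - 9248) + 335) + 452510 = (-9244 + 335) + 452510 = -8909 + 452510 = 443601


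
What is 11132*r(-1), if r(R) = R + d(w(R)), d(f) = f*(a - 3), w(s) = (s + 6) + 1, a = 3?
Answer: -11132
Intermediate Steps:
w(s) = 7 + s (w(s) = (6 + s) + 1 = 7 + s)
d(f) = 0 (d(f) = f*(3 - 3) = f*0 = 0)
r(R) = R (r(R) = R + 0 = R)
11132*r(-1) = 11132*(-1) = -11132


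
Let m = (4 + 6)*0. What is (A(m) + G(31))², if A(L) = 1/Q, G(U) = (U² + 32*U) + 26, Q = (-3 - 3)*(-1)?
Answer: 141015625/36 ≈ 3.9171e+6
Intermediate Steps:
Q = 6 (Q = -6*(-1) = 6)
G(U) = 26 + U² + 32*U
m = 0 (m = 10*0 = 0)
A(L) = ⅙ (A(L) = 1/6 = ⅙)
(A(m) + G(31))² = (⅙ + (26 + 31² + 32*31))² = (⅙ + (26 + 961 + 992))² = (⅙ + 1979)² = (11875/6)² = 141015625/36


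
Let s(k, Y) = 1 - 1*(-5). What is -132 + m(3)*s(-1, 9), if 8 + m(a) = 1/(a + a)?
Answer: -179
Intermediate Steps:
m(a) = -8 + 1/(2*a) (m(a) = -8 + 1/(a + a) = -8 + 1/(2*a))
s(k, Y) = 6 (s(k, Y) = 1 + 5 = 6)
-132 + m(3)*s(-1, 9) = -132 + (-8 + (½)/3)*6 = -132 + (-8 + (½)*(⅓))*6 = -132 + (-8 + ⅙)*6 = -132 - 47/6*6 = -132 - 47 = -179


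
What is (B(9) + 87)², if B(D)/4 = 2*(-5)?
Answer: 2209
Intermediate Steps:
B(D) = -40 (B(D) = 4*(2*(-5)) = 4*(-10) = -40)
(B(9) + 87)² = (-40 + 87)² = 47² = 2209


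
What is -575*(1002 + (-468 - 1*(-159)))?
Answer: -398475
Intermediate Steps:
-575*(1002 + (-468 - 1*(-159))) = -575*(1002 + (-468 + 159)) = -575*(1002 - 309) = -575*693 = -398475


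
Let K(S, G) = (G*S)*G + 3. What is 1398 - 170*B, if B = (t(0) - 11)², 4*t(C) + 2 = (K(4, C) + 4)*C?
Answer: -42169/2 ≈ -21085.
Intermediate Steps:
K(S, G) = 3 + S*G² (K(S, G) = S*G² + 3 = 3 + S*G²)
t(C) = -½ + C*(7 + 4*C²)/4 (t(C) = -½ + (((3 + 4*C²) + 4)*C)/4 = -½ + ((7 + 4*C²)*C)/4 = -½ + (C*(7 + 4*C²))/4 = -½ + C*(7 + 4*C²)/4)
B = 529/4 (B = ((-½ + 0³ + (7/4)*0) - 11)² = ((-½ + 0 + 0) - 11)² = (-½ - 11)² = (-23/2)² = 529/4 ≈ 132.25)
1398 - 170*B = 1398 - 170*529/4 = 1398 - 44965/2 = -42169/2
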